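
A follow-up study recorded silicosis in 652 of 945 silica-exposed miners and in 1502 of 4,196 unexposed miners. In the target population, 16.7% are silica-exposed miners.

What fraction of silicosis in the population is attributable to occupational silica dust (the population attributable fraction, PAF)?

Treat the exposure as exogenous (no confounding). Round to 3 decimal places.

PAF ≈ 0.134

p₁ = P(outcome | exposed) = 652/945 = 0.68995
p₀ = P(outcome | unexposed) = 1502/4196 = 0.35796
Overall risk P(Y=1) = π·p₁ + (1−π)·p₀ = 0.167×0.68995 + 0.833×0.35796 = 0.4134.
Under exogeneity, PAF = [P(Y=1) − p₀] / P(Y=1).
PAF = (0.4134 − 0.35796) / 0.4134 ≈ 0.1341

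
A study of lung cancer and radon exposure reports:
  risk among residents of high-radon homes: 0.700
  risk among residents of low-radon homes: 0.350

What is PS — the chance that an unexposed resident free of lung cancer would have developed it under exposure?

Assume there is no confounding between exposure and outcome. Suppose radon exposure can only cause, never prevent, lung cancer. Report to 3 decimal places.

Let p₁ = 0.7, p₀ = 0.35.
Under exogeneity and monotonicity, PS = (p₁ − p₀) / (1 − p₀).
PS = (0.7 − 0.35) / (1 − 0.35) = 0.35 / 0.65 ≈ 0.5385

PS ≈ 0.538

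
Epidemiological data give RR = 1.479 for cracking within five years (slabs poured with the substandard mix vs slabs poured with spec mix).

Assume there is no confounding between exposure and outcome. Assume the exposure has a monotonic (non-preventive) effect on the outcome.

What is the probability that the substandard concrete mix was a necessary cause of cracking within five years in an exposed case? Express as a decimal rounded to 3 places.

Under exogeneity and monotonicity, PN = (RR − 1) / RR = 1 − 1/RR.
PN = (1.479 − 1) / 1.479 = 0.479 / 1.479 ≈ 0.3239

PN ≈ 0.324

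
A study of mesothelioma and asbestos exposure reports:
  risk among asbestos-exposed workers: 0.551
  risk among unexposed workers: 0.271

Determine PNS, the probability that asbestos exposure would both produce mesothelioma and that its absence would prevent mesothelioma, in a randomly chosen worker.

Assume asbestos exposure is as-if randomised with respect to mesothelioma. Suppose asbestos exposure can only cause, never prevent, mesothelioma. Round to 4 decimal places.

PNS ≈ 0.2800

Let p₁ = 0.551, p₀ = 0.271.
Under exogeneity and monotonicity, PNS = p₁ − p₀.
PNS = 0.551 − 0.271 = 0.28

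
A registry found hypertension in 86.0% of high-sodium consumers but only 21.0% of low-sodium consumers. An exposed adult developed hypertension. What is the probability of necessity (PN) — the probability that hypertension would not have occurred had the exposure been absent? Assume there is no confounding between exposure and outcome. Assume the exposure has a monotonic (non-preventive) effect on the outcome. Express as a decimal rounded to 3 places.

p₁ = 0.86, p₀ = 0.21.
Under exogeneity and monotonicity, PN = (p₁ − p₀) / p₁.
PN = (0.86 − 0.21) / 0.86 = 0.65 / 0.86 ≈ 0.7558

PN ≈ 0.756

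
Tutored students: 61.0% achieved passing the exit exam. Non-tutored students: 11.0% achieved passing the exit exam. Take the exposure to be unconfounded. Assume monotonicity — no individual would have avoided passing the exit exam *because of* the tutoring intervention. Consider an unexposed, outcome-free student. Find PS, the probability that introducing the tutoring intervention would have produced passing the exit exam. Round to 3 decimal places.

PS ≈ 0.562

p₁ = 0.61, p₀ = 0.11.
Under exogeneity and monotonicity, PS = (p₁ − p₀) / (1 − p₀).
PS = (0.61 − 0.11) / (1 − 0.11) = 0.5 / 0.89 ≈ 0.5618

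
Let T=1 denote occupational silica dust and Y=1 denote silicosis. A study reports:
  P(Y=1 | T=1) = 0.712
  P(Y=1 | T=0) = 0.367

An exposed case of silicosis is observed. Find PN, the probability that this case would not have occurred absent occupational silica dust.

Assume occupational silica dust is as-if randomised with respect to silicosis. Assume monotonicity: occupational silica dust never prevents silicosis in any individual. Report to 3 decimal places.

PN ≈ 0.485

Let p₁ = 0.712, p₀ = 0.367.
Under exogeneity and monotonicity, PN = (p₁ − p₀) / p₁.
PN = (0.712 − 0.367) / 0.712 = 0.345 / 0.712 ≈ 0.4846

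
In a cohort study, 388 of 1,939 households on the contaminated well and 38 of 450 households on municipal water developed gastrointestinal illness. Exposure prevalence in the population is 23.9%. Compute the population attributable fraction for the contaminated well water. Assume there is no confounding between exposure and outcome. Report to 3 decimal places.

PAF ≈ 0.247

p₁ = P(outcome | exposed) = 388/1939 = 0.2001
p₀ = P(outcome | unexposed) = 38/450 = 0.084444
Overall risk P(Y=1) = π·p₁ + (1−π)·p₀ = 0.239×0.2001 + 0.761×0.084444 = 0.11209.
Under exogeneity, PAF = [P(Y=1) − p₀] / P(Y=1).
PAF = (0.11209 − 0.084444) / 0.11209 ≈ 0.2466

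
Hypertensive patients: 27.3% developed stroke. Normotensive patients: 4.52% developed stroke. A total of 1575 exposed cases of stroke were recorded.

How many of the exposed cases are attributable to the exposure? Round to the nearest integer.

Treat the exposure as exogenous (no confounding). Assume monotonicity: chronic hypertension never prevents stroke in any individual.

p₁ = 0.273, p₀ = 0.0452.
PN = (p₁ − p₀)/p₁ = (0.273 − 0.0452) / 0.273 ≈ 0.83443.
Attributable cases ≈ PN × (exposed cases) = 0.83443 × 1575 ≈ 1314.23.

about 1314 cases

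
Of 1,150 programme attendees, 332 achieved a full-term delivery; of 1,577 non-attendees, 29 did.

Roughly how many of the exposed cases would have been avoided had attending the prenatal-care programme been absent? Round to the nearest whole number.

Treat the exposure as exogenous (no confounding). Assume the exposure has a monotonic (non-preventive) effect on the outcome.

p₁ = P(outcome | exposed) = 332/1150 = 0.2887
p₀ = P(outcome | unexposed) = 29/1577 = 0.018389
PN = (p₁ − p₀)/p₁ = (0.2887 − 0.018389) / 0.2887 ≈ 0.93630.
Attributable cases ≈ PN × (exposed cases) = 0.93630 × 332 ≈ 310.85.

about 311 cases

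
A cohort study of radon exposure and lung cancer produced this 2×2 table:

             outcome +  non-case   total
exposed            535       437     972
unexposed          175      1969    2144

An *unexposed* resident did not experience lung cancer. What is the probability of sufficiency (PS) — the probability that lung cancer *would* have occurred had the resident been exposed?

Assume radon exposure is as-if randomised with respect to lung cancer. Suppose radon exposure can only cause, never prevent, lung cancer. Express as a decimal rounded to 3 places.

p₁ = P(outcome | exposed) = 535/972 = 0.55041
p₀ = P(outcome | unexposed) = 175/2144 = 0.081623
Under exogeneity and monotonicity, PS = (p₁ − p₀)/(1 − p₀).
PS = (0.55041 − 0.081623) / 0.91838 ≈ 0.5105

PS ≈ 0.510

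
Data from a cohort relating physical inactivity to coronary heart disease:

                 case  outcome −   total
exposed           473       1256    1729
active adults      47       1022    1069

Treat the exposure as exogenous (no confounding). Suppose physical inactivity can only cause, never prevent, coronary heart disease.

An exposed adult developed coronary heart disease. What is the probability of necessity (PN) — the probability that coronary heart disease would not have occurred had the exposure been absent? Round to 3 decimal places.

PN ≈ 0.839

p₁ = P(outcome | exposed) = 473/1729 = 0.27357
p₀ = P(outcome | unexposed) = 47/1069 = 0.043966
Under exogeneity and monotonicity, PN = (p₁ − p₀)/p₁.
PN = (0.27357 − 0.043966) / 0.27357 ≈ 0.8393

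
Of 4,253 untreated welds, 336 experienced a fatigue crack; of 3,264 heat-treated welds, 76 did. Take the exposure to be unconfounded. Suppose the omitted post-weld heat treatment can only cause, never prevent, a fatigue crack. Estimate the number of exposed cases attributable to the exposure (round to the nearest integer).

about 237 cases

p₁ = P(outcome | exposed) = 336/4253 = 0.079003
p₀ = P(outcome | unexposed) = 76/3264 = 0.023284
PN = (p₁ − p₀)/p₁ = (0.079003 − 0.023284) / 0.079003 ≈ 0.70527.
Attributable cases ≈ PN × (exposed cases) = 0.70527 × 336 ≈ 236.97.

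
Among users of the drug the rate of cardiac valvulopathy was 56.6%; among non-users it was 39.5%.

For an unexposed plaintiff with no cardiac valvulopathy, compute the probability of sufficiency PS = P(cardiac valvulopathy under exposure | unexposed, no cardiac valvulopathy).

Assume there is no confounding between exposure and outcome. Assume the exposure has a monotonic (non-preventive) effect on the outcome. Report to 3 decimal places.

PS ≈ 0.283

p₁ = 0.566, p₀ = 0.395.
Under exogeneity and monotonicity, PS = (p₁ − p₀) / (1 − p₀).
PS = (0.566 − 0.395) / (1 − 0.395) = 0.171 / 0.605 ≈ 0.2826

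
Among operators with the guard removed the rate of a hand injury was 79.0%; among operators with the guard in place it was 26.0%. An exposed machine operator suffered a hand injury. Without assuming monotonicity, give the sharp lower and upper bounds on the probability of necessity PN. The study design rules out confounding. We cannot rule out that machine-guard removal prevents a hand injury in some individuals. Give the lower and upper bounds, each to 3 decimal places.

p₁ = 0.79, p₀ = 0.26.
Under exogeneity alone the bounds on PN are max{0,(p₁−p₀)/p₁} ≤ PN ≤ min{1,(1−p₀)/p₁}.
  lower = (p₁ − p₀)/p₁ = 0.53 / 0.79 ≈ 0.6709
  upper = min{1, (1 − p₀)/p₁} = 0.74 / 0.79 ≈ 0.9367

0.671 ≤ PN ≤ 0.937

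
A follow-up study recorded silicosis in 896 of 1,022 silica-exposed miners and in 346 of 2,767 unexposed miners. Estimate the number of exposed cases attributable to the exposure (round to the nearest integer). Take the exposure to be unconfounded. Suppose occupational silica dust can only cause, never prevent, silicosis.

p₁ = P(outcome | exposed) = 896/1022 = 0.87671
p₀ = P(outcome | unexposed) = 346/2767 = 0.12505
PN = (p₁ − p₀)/p₁ = (0.87671 − 0.12505) / 0.87671 ≈ 0.85737.
Attributable cases ≈ PN × (exposed cases) = 0.85737 × 896 ≈ 768.20.

about 768 cases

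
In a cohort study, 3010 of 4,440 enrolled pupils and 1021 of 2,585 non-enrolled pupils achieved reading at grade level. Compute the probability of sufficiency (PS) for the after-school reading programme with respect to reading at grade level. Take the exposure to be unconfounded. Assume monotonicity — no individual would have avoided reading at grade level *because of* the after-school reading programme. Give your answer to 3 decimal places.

p₁ = P(outcome | exposed) = 3010/4440 = 0.67793
p₀ = P(outcome | unexposed) = 1021/2585 = 0.39497
Under exogeneity and monotonicity, PS = (p₁ − p₀) / (1 − p₀).
PS = (0.67793 − 0.39497) / (1 − 0.39497) = 0.28296 / 0.60503 ≈ 0.4677

PS ≈ 0.468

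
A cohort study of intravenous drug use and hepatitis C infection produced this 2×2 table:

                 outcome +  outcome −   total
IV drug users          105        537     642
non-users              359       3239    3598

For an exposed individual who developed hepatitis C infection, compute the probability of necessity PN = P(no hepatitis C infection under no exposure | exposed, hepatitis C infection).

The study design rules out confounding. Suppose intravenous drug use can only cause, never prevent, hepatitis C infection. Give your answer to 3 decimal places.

PN ≈ 0.390

p₁ = P(outcome | exposed) = 105/642 = 0.16355
p₀ = P(outcome | unexposed) = 359/3598 = 0.099778
Under exogeneity and monotonicity, PN = (p₁ − p₀) / p₁.
PN = (0.16355 − 0.099778) / 0.16355 = 0.063774 / 0.16355 ≈ 0.3899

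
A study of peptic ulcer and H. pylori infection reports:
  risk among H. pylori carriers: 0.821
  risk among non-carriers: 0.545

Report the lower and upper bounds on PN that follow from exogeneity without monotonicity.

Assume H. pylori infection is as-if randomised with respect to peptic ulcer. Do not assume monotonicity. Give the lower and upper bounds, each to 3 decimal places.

0.336 ≤ PN ≤ 0.554

Let p₁ = 0.821, p₀ = 0.545.
Under exogeneity alone the bounds on PN are max{0,(p₁−p₀)/p₁} ≤ PN ≤ min{1,(1−p₀)/p₁}.
  lower = (p₁ − p₀)/p₁ = 0.276 / 0.821 ≈ 0.3362
  upper = min{1, (1 − p₀)/p₁} = 0.455 / 0.821 ≈ 0.5542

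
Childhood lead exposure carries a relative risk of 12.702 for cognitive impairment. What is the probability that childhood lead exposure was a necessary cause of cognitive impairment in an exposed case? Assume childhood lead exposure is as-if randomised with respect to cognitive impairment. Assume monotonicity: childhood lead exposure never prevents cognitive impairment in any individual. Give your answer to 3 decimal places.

PN ≈ 0.921

Under exogeneity and monotonicity, PN = (RR − 1) / RR = 1 − 1/RR.
PN = (12.702 − 1) / 12.702 = 11.7 / 12.702 ≈ 0.9213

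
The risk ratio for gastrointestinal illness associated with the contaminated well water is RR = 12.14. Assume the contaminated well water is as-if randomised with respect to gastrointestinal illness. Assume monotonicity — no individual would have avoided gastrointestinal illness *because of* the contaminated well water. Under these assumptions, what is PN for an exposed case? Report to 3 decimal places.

PN ≈ 0.918

Under exogeneity and monotonicity, PN = (RR − 1) / RR = 1 − 1/RR.
PN = (12.14 − 1) / 12.14 = 11.14 / 12.14 ≈ 0.9176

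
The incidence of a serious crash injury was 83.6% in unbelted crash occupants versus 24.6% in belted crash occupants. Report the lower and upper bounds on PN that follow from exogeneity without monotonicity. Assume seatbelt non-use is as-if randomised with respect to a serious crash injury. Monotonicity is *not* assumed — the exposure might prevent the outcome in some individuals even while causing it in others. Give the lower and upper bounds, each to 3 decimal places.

p₁ = 0.836, p₀ = 0.246.
Under exogeneity alone the bounds on PN are max{0,(p₁−p₀)/p₁} ≤ PN ≤ min{1,(1−p₀)/p₁}.
  lower = (p₁ − p₀)/p₁ = 0.59 / 0.836 ≈ 0.7057
  upper = min{1, (1 − p₀)/p₁} = 0.754 / 0.836 ≈ 0.9019

0.706 ≤ PN ≤ 0.902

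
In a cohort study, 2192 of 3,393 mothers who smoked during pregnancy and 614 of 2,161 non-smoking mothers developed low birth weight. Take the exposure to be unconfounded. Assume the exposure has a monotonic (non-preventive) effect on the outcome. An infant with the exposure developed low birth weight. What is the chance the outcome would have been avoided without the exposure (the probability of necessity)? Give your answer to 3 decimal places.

PN ≈ 0.560

p₁ = P(outcome | exposed) = 2192/3393 = 0.64604
p₀ = P(outcome | unexposed) = 614/2161 = 0.28413
Under exogeneity and monotonicity, PN = (p₁ − p₀) / p₁.
PN = (0.64604 − 0.28413) / 0.64604 = 0.36191 / 0.64604 ≈ 0.5602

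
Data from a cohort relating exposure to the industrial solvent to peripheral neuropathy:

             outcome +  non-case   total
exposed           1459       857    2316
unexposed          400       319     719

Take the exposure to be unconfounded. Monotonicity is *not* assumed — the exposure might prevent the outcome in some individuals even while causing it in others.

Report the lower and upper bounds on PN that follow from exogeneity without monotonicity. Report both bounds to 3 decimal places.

p₁ = P(outcome | exposed) = 1459/2316 = 0.62997
p₀ = P(outcome | unexposed) = 400/719 = 0.55633
Under exogeneity alone the bounds on PN are max{0,(p₁−p₀)/p₁} ≤ PN ≤ min{1,(1−p₀)/p₁}.
  lower = (p₁ − p₀)/p₁ = 0.073637 / 0.62997 ≈ 0.1169
  upper = min{1, (1 − p₀)/p₁} = 0.44367 / 0.62997 ≈ 0.7043

0.117 ≤ PN ≤ 0.704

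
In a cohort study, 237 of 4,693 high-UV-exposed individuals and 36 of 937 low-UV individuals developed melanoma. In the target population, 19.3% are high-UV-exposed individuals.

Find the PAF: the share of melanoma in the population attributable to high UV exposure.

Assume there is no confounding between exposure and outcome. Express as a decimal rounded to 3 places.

p₁ = P(outcome | exposed) = 237/4693 = 0.050501
p₀ = P(outcome | unexposed) = 36/937 = 0.03842
Overall risk P(Y=1) = π·p₁ + (1−π)·p₀ = 0.193×0.050501 + 0.807×0.03842 = 0.040752.
Under exogeneity, PAF = [P(Y=1) − p₀] / P(Y=1).
PAF = (0.040752 − 0.03842) / 0.040752 ≈ 0.0572

PAF ≈ 0.057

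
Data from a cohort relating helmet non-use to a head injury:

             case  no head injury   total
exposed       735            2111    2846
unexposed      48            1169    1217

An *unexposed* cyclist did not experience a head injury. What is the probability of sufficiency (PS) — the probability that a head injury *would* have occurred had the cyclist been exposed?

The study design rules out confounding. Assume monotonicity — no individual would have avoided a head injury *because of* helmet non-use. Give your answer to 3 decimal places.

p₁ = P(outcome | exposed) = 735/2846 = 0.25826
p₀ = P(outcome | unexposed) = 48/1217 = 0.039441
Under exogeneity and monotonicity, PS = (p₁ − p₀) / (1 − p₀).
PS = (0.25826 − 0.039441) / (1 − 0.039441) = 0.21882 / 0.96056 ≈ 0.2278

PS ≈ 0.228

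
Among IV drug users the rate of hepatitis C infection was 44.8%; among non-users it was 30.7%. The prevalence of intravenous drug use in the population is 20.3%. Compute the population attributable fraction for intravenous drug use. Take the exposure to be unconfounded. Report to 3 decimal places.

PAF ≈ 0.085

p₁ = 0.448, p₀ = 0.307.
Overall risk P(Y=1) = π·p₁ + (1−π)·p₀ = 0.203×0.448 + 0.797×0.307 = 0.33562.
Under exogeneity, PAF = [P(Y=1) − p₀] / P(Y=1).
PAF = (0.33562 − 0.307) / 0.33562 ≈ 0.0853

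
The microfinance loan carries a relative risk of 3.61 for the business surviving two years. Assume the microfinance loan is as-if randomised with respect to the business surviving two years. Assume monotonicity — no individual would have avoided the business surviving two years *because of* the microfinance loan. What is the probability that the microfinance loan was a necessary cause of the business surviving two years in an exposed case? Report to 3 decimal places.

PN ≈ 0.723

Under exogeneity and monotonicity, PN = (RR − 1) / RR = 1 − 1/RR.
PN = (3.61 − 1) / 3.61 = 2.61 / 3.61 ≈ 0.7230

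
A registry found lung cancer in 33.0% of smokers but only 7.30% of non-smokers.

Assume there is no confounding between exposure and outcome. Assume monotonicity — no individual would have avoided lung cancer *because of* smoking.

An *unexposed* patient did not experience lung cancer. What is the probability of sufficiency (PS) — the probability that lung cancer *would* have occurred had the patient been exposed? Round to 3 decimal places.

PS ≈ 0.277

p₁ = 0.33, p₀ = 0.073.
Under exogeneity and monotonicity, PS = (p₁ − p₀) / (1 − p₀).
PS = (0.33 − 0.073) / (1 − 0.073) = 0.257 / 0.927 ≈ 0.2772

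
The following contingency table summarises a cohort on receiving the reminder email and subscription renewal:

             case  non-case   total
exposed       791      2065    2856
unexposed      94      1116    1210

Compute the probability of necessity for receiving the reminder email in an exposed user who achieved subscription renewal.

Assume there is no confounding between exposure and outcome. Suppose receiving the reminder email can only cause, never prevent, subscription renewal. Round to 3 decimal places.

p₁ = P(outcome | exposed) = 791/2856 = 0.27696
p₀ = P(outcome | unexposed) = 94/1210 = 0.077686
Under exogeneity and monotonicity, PN = (p₁ − p₀)/p₁.
PN = (0.27696 − 0.077686) / 0.27696 ≈ 0.7195

PN ≈ 0.720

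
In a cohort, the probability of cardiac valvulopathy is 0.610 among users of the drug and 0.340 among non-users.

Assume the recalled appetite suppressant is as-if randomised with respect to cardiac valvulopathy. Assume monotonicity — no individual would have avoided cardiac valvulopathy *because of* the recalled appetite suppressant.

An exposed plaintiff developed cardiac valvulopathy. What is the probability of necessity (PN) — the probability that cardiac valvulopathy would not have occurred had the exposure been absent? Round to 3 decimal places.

Let p₁ = 0.61, p₀ = 0.34.
Under exogeneity and monotonicity, PN = (p₁ − p₀) / p₁.
PN = (0.61 − 0.34) / 0.61 = 0.27 / 0.61 ≈ 0.4426

PN ≈ 0.443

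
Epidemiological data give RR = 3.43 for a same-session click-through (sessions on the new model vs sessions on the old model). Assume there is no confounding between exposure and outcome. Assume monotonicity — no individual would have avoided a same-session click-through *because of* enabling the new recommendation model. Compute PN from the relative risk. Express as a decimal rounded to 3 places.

PN ≈ 0.708

Under exogeneity and monotonicity, PN = (RR − 1) / RR = 1 − 1/RR.
PN = (3.43 − 1) / 3.43 = 2.43 / 3.43 ≈ 0.7085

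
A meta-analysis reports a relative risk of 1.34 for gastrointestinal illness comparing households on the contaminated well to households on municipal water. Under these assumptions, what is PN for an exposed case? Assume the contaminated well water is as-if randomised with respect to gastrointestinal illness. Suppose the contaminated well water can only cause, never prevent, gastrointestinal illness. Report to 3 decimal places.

Under exogeneity and monotonicity, PN = (RR − 1) / RR = 1 − 1/RR.
PN = (1.34 − 1) / 1.34 = 0.34 / 1.34 ≈ 0.2537

PN ≈ 0.254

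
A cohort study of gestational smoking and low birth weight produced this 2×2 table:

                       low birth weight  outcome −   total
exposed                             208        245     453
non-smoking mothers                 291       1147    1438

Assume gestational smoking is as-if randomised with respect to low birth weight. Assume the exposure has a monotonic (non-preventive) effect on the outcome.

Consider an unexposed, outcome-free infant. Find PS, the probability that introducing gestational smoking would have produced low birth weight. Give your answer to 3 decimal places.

PS ≈ 0.322

p₁ = P(outcome | exposed) = 208/453 = 0.45916
p₀ = P(outcome | unexposed) = 291/1438 = 0.20236
Under exogeneity and monotonicity, PS = (p₁ − p₀)/(1 − p₀).
PS = (0.45916 − 0.20236) / 0.79764 ≈ 0.3219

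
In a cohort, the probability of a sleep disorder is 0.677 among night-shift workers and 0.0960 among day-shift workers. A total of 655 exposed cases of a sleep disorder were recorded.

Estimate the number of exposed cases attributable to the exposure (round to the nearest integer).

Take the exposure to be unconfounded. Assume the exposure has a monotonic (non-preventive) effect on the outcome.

about 562 cases

Let p₁ = 0.677, p₀ = 0.096.
PN = (p₁ − p₀)/p₁ = (0.677 − 0.096) / 0.677 ≈ 0.85820.
Attributable cases ≈ PN × (exposed cases) = 0.85820 × 655 ≈ 562.12.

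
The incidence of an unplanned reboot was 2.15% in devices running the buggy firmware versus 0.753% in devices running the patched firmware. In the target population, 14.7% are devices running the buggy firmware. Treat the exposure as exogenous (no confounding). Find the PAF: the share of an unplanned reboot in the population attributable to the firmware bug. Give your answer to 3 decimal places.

PAF ≈ 0.214

p₁ = 0.0215, p₀ = 0.00753.
Overall risk P(Y=1) = π·p₁ + (1−π)·p₀ = 0.147×0.0215 + 0.853×0.00753 = 0.0095836.
Under exogeneity, PAF = [P(Y=1) − p₀] / P(Y=1).
PAF = (0.0095836 − 0.00753) / 0.0095836 ≈ 0.2143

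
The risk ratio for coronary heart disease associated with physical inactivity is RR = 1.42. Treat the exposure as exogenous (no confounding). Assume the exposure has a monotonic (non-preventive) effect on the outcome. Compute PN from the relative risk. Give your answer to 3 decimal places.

Under exogeneity and monotonicity, PN = (RR − 1) / RR = 1 − 1/RR.
PN = (1.42 − 1) / 1.42 = 0.42 / 1.42 ≈ 0.2958

PN ≈ 0.296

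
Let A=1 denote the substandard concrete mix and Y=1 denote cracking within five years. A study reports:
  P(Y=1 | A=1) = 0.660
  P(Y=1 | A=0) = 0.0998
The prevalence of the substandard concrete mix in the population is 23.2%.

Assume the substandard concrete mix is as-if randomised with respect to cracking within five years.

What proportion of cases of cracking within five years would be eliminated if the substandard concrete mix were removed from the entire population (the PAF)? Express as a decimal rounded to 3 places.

PAF ≈ 0.566

Let p₁ = 0.66, p₀ = 0.0998.
Overall risk P(Y=1) = π·p₁ + (1−π)·p₀ = 0.232×0.66 + 0.768×0.0998 = 0.22977.
Under exogeneity, PAF = [P(Y=1) − p₀] / P(Y=1).
PAF = (0.22977 − 0.0998) / 0.22977 ≈ 0.5656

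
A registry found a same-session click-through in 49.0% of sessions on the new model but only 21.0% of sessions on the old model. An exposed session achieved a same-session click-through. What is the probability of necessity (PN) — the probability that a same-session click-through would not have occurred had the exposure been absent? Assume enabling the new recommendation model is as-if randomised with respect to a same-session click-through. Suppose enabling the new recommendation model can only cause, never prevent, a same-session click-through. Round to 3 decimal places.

PN ≈ 0.571

p₁ = 0.49, p₀ = 0.21.
Under exogeneity and monotonicity, PN = (p₁ − p₀) / p₁.
PN = (0.49 − 0.21) / 0.49 = 0.28 / 0.49 ≈ 0.5714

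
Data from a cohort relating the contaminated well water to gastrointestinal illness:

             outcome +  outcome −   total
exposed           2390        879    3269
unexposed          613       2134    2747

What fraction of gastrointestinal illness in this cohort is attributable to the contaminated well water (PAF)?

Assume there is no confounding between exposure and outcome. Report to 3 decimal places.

p₁ = P(outcome | exposed) = 2390/3269 = 0.73111
p₀ = P(outcome | unexposed) = 613/2747 = 0.22315
Exposure prevalence π = 3269/6016 = 0.54338; overall risk P(Y=1) = 0.49917.
Under exogeneity, PAF = [P(Y=1) − p₀]/P(Y=1).
PAF = (0.49917 − 0.22315) / 0.49917 ≈ 0.5530

PAF ≈ 0.553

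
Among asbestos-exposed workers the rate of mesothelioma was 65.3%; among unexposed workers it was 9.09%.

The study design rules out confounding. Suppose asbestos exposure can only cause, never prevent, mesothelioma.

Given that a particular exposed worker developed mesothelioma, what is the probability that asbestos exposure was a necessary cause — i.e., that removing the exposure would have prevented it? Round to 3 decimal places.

PN ≈ 0.861

p₁ = 0.653, p₀ = 0.0909.
Under exogeneity and monotonicity, PN = (p₁ − p₀) / p₁.
PN = (0.653 − 0.0909) / 0.653 = 0.5621 / 0.653 ≈ 0.8608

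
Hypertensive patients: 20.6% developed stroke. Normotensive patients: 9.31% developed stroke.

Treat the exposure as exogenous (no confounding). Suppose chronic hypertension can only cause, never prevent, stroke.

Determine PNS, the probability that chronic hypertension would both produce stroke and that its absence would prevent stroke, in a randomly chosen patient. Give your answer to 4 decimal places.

p₁ = 0.206, p₀ = 0.0931.
Under exogeneity and monotonicity, PNS = p₁ − p₀.
PNS = 0.206 − 0.0931 = 0.1129

PNS ≈ 0.1129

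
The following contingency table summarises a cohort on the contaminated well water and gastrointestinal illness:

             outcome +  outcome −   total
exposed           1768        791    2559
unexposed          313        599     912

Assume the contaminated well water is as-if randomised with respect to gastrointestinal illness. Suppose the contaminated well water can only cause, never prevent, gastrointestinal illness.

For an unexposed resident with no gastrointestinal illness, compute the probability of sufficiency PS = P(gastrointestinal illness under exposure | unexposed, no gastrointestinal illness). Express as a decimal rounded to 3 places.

p₁ = P(outcome | exposed) = 1768/2559 = 0.69089
p₀ = P(outcome | unexposed) = 313/912 = 0.3432
Under exogeneity and monotonicity, PS = (p₁ − p₀)/(1 − p₀).
PS = (0.69089 − 0.3432) / 0.6568 ≈ 0.5294

PS ≈ 0.529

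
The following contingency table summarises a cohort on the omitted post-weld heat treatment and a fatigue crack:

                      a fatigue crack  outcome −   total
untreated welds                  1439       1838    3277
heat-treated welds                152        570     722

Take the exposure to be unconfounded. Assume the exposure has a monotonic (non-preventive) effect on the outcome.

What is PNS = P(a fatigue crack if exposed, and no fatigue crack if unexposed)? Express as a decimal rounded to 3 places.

PNS ≈ 0.229

p₁ = P(outcome | exposed) = 1439/3277 = 0.43912
p₀ = P(outcome | unexposed) = 152/722 = 0.21053
Under exogeneity and monotonicity, PNS = p₁ − p₀.
PNS = 0.43912 − 0.21053 = 0.22859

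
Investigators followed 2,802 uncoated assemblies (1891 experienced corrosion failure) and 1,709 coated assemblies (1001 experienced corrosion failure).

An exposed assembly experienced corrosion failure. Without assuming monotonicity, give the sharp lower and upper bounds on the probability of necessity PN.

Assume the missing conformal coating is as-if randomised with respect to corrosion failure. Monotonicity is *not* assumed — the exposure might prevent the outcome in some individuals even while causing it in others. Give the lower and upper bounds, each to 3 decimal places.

p₁ = P(outcome | exposed) = 1891/2802 = 0.67488
p₀ = P(outcome | unexposed) = 1001/1709 = 0.58572
Under exogeneity alone the bounds on PN are max{0,(p₁−p₀)/p₁} ≤ PN ≤ min{1,(1−p₀)/p₁}.
  lower = (p₁ − p₀)/p₁ = 0.089152 / 0.67488 ≈ 0.1321
  upper = min{1, (1 − p₀)/p₁} = 0.41428 / 0.67488 ≈ 0.6139

0.132 ≤ PN ≤ 0.614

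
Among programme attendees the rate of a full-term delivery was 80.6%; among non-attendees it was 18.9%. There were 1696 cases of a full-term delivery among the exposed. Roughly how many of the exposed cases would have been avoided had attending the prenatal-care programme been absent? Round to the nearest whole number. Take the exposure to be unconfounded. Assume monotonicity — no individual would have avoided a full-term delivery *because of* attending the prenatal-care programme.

p₁ = 0.806, p₀ = 0.189.
PN = (p₁ − p₀)/p₁ = (0.806 − 0.189) / 0.806 ≈ 0.76551.
Attributable cases ≈ PN × (exposed cases) = 0.76551 × 1696 ≈ 1298.30.

about 1298 cases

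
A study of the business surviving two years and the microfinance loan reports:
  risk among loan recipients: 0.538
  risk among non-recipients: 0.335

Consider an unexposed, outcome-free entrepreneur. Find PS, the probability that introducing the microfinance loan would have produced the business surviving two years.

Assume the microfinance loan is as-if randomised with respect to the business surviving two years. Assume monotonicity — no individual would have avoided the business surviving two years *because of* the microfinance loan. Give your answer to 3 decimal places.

PS ≈ 0.305

Let p₁ = 0.538, p₀ = 0.335.
Under exogeneity and monotonicity, PS = (p₁ − p₀) / (1 − p₀).
PS = (0.538 − 0.335) / (1 − 0.335) = 0.203 / 0.665 ≈ 0.3053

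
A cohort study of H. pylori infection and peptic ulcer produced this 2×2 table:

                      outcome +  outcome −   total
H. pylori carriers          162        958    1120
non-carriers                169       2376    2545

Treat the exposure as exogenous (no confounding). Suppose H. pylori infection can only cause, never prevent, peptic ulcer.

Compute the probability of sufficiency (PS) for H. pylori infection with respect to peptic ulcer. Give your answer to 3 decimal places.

p₁ = P(outcome | exposed) = 162/1120 = 0.14464
p₀ = P(outcome | unexposed) = 169/2545 = 0.066405
Under exogeneity and monotonicity, PS = (p₁ − p₀) / (1 − p₀).
PS = (0.14464 − 0.066405) / (1 − 0.066405) = 0.078238 / 0.9336 ≈ 0.0838

PS ≈ 0.084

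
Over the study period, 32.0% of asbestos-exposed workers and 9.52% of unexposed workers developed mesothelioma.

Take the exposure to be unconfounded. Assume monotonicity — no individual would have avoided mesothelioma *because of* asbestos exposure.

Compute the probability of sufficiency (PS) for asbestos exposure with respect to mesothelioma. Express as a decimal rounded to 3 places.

PS ≈ 0.248

p₁ = 0.32, p₀ = 0.0952.
Under exogeneity and monotonicity, PS = (p₁ − p₀) / (1 − p₀).
PS = (0.32 − 0.0952) / (1 − 0.0952) = 0.2248 / 0.9048 ≈ 0.2485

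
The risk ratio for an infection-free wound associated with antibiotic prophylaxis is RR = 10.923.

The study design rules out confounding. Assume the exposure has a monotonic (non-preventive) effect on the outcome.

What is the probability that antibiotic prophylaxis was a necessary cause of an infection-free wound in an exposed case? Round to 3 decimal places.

PN ≈ 0.908

Under exogeneity and monotonicity, PN = (RR − 1) / RR = 1 − 1/RR.
PN = (10.923 − 1) / 10.923 = 9.923 / 10.923 ≈ 0.9085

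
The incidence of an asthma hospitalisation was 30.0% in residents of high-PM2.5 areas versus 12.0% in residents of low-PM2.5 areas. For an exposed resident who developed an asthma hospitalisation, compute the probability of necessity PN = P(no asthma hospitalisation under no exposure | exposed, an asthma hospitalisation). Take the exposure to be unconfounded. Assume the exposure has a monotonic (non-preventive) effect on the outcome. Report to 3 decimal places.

p₁ = 0.3, p₀ = 0.12.
Under exogeneity and monotonicity, PN = (p₁ − p₀) / p₁.
PN = (0.3 − 0.12) / 0.3 = 0.18 / 0.3 ≈ 0.6000

PN ≈ 0.600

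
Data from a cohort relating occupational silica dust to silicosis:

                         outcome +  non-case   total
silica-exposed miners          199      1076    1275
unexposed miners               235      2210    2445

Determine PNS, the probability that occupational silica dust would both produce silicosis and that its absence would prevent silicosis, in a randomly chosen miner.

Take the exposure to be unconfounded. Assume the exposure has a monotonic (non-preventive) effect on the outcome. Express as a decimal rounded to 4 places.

PNS ≈ 0.0600

p₁ = P(outcome | exposed) = 199/1275 = 0.15608
p₀ = P(outcome | unexposed) = 235/2445 = 0.096115
Under exogeneity and monotonicity, PNS = p₁ − p₀.
PNS = 0.15608 − 0.096115 = 0.059964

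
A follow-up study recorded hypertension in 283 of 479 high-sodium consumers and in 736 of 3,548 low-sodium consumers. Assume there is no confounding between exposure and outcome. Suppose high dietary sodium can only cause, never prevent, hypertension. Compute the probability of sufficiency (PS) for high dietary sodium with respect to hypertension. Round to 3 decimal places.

p₁ = P(outcome | exposed) = 283/479 = 0.59081
p₀ = P(outcome | unexposed) = 736/3548 = 0.20744
Under exogeneity and monotonicity, PS = (p₁ − p₀) / (1 − p₀).
PS = (0.59081 − 0.20744) / (1 − 0.20744) = 0.38337 / 0.79256 ≈ 0.4837

PS ≈ 0.484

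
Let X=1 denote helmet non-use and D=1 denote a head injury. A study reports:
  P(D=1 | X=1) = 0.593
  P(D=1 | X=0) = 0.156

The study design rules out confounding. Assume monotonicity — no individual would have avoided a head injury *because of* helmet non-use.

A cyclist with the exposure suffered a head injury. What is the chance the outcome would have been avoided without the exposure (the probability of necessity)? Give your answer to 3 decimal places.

Let p₁ = 0.593, p₀ = 0.156.
Under exogeneity and monotonicity, PN = (p₁ − p₀) / p₁.
PN = (0.593 − 0.156) / 0.593 = 0.437 / 0.593 ≈ 0.7369

PN ≈ 0.737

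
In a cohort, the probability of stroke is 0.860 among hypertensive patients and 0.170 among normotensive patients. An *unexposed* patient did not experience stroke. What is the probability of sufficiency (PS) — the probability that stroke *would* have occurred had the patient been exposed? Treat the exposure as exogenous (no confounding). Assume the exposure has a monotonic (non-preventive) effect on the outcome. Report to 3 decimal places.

PS ≈ 0.831

Let p₁ = 0.86, p₀ = 0.17.
Under exogeneity and monotonicity, PS = (p₁ − p₀) / (1 − p₀).
PS = (0.86 − 0.17) / (1 − 0.17) = 0.69 / 0.83 ≈ 0.8313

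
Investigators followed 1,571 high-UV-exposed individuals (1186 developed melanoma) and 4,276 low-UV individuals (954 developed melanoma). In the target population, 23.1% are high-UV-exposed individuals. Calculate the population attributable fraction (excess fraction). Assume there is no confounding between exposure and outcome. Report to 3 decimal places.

p₁ = P(outcome | exposed) = 1186/1571 = 0.75493
p₀ = P(outcome | unexposed) = 954/4276 = 0.22311
Overall risk P(Y=1) = π·p₁ + (1−π)·p₀ = 0.231×0.75493 + 0.769×0.22311 = 0.34596.
Under exogeneity, PAF = [P(Y=1) − p₀] / P(Y=1).
PAF = (0.34596 − 0.22311) / 0.34596 ≈ 0.3551

PAF ≈ 0.355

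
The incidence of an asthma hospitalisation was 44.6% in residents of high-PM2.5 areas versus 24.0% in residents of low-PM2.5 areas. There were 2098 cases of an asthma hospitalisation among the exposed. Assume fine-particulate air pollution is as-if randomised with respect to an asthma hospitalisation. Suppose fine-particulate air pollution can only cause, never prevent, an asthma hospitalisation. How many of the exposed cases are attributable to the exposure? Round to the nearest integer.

about 969 cases

p₁ = 0.446, p₀ = 0.24.
PN = (p₁ − p₀)/p₁ = (0.446 − 0.24) / 0.446 ≈ 0.46188.
Attributable cases ≈ PN × (exposed cases) = 0.46188 × 2098 ≈ 969.03.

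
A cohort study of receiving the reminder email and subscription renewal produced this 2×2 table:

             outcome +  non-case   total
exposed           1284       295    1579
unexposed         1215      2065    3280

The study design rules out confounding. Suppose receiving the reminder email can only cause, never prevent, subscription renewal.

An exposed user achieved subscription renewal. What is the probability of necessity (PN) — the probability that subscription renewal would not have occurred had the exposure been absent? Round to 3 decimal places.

PN ≈ 0.544

p₁ = P(outcome | exposed) = 1284/1579 = 0.81317
p₀ = P(outcome | unexposed) = 1215/3280 = 0.37043
Under exogeneity and monotonicity, PN = (p₁ − p₀)/p₁.
PN = (0.81317 − 0.37043) / 0.81317 ≈ 0.5445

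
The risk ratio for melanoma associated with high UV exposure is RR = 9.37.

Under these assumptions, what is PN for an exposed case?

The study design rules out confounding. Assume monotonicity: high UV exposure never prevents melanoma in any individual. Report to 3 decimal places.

Under exogeneity and monotonicity, PN = (RR − 1) / RR = 1 − 1/RR.
PN = (9.37 − 1) / 9.37 = 8.37 / 9.37 ≈ 0.8933

PN ≈ 0.893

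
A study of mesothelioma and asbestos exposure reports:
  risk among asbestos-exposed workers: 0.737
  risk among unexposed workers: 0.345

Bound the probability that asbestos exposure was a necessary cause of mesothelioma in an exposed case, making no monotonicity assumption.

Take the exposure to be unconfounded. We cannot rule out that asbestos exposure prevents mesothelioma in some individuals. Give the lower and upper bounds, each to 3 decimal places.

0.532 ≤ PN ≤ 0.889

Let p₁ = 0.737, p₀ = 0.345.
Under exogeneity alone the bounds on PN are max{0,(p₁−p₀)/p₁} ≤ PN ≤ min{1,(1−p₀)/p₁}.
  lower = (p₁ − p₀)/p₁ = 0.392 / 0.737 ≈ 0.5319
  upper = min{1, (1 − p₀)/p₁} = 0.655 / 0.737 ≈ 0.8887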